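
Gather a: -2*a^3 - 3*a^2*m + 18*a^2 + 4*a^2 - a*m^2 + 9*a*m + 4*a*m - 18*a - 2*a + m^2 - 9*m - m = -2*a^3 + a^2*(22 - 3*m) + a*(-m^2 + 13*m - 20) + m^2 - 10*m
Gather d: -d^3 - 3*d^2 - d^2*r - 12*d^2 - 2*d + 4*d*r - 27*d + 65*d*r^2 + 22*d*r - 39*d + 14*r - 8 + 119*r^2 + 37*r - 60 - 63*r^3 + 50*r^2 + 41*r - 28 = -d^3 + d^2*(-r - 15) + d*(65*r^2 + 26*r - 68) - 63*r^3 + 169*r^2 + 92*r - 96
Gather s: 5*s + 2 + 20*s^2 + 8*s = 20*s^2 + 13*s + 2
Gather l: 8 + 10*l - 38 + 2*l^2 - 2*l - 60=2*l^2 + 8*l - 90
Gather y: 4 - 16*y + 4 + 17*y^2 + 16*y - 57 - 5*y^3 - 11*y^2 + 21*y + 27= -5*y^3 + 6*y^2 + 21*y - 22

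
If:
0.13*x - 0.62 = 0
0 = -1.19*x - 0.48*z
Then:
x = 4.77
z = -11.82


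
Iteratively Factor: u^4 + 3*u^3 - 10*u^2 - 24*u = (u + 2)*(u^3 + u^2 - 12*u) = u*(u + 2)*(u^2 + u - 12) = u*(u + 2)*(u + 4)*(u - 3)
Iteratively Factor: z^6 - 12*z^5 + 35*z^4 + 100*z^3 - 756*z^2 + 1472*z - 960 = (z - 5)*(z^5 - 7*z^4 + 100*z^2 - 256*z + 192) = (z - 5)*(z - 2)*(z^4 - 5*z^3 - 10*z^2 + 80*z - 96) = (z - 5)*(z - 2)*(z + 4)*(z^3 - 9*z^2 + 26*z - 24) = (z - 5)*(z - 3)*(z - 2)*(z + 4)*(z^2 - 6*z + 8) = (z - 5)*(z - 3)*(z - 2)^2*(z + 4)*(z - 4)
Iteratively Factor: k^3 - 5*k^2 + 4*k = (k)*(k^2 - 5*k + 4) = k*(k - 1)*(k - 4)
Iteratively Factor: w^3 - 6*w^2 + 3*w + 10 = (w - 5)*(w^2 - w - 2) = (w - 5)*(w - 2)*(w + 1)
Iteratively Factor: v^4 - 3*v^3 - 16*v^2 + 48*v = (v + 4)*(v^3 - 7*v^2 + 12*v) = v*(v + 4)*(v^2 - 7*v + 12) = v*(v - 3)*(v + 4)*(v - 4)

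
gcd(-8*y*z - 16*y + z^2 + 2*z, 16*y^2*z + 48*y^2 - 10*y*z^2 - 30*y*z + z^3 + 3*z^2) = 8*y - z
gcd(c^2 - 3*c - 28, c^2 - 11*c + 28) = c - 7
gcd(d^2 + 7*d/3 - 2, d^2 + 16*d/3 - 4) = d - 2/3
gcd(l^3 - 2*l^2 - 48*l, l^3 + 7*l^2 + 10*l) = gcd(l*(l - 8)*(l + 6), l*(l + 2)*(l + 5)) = l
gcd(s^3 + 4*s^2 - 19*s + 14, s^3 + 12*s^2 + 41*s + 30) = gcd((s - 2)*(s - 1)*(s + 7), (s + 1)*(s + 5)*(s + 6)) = 1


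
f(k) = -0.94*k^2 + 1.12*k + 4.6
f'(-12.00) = 23.68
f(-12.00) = -144.20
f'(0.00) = 1.12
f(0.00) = 4.60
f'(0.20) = 0.74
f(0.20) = 4.79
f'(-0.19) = 1.48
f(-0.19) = 4.35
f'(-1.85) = 4.60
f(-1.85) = -0.69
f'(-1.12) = 3.23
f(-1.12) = 2.17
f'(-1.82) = 4.54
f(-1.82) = -0.55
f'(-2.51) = 5.84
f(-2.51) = -4.13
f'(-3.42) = 7.55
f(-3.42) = -10.23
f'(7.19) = -12.40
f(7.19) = -35.94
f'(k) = 1.12 - 1.88*k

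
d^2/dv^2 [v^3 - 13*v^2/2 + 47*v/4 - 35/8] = 6*v - 13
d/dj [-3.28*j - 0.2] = -3.28000000000000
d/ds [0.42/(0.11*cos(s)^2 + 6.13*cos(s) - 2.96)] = (0.0924*cos(s) + 2.5746)*sin(s)/(0.11*cos(s)^2 + 6.13*cos(s) - 2.96)^2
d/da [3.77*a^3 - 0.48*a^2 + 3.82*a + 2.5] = 11.31*a^2 - 0.96*a + 3.82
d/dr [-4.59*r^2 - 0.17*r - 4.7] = -9.18*r - 0.17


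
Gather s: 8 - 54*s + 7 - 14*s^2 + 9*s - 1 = -14*s^2 - 45*s + 14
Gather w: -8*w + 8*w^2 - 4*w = 8*w^2 - 12*w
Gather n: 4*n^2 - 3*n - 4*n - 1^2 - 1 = 4*n^2 - 7*n - 2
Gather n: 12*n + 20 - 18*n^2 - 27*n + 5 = -18*n^2 - 15*n + 25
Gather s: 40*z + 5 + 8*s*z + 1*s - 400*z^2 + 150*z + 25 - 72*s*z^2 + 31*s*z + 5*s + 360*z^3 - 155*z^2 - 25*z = s*(-72*z^2 + 39*z + 6) + 360*z^3 - 555*z^2 + 165*z + 30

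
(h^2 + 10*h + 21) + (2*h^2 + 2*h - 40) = 3*h^2 + 12*h - 19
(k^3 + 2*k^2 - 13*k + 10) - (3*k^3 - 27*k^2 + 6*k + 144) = -2*k^3 + 29*k^2 - 19*k - 134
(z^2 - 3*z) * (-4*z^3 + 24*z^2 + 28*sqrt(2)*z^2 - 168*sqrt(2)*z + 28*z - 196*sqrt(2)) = -4*z^5 + 36*z^4 + 28*sqrt(2)*z^4 - 252*sqrt(2)*z^3 - 44*z^3 - 84*z^2 + 308*sqrt(2)*z^2 + 588*sqrt(2)*z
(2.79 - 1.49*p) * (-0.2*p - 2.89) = 0.298*p^2 + 3.7481*p - 8.0631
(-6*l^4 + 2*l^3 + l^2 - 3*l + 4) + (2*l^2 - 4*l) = -6*l^4 + 2*l^3 + 3*l^2 - 7*l + 4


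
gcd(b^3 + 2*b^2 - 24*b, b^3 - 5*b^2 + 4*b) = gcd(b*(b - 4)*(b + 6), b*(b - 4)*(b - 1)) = b^2 - 4*b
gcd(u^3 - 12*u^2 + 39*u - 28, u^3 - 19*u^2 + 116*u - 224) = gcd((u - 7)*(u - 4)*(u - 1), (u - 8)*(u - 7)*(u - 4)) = u^2 - 11*u + 28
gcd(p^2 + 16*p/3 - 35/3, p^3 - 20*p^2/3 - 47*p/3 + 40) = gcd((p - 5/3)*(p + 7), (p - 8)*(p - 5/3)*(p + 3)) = p - 5/3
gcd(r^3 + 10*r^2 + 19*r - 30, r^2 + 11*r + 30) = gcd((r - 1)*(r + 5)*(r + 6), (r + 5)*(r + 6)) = r^2 + 11*r + 30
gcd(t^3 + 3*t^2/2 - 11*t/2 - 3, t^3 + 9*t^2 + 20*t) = 1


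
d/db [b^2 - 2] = 2*b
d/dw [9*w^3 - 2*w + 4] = 27*w^2 - 2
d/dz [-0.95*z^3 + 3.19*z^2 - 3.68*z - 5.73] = -2.85*z^2 + 6.38*z - 3.68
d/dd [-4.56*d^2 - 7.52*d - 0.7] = -9.12*d - 7.52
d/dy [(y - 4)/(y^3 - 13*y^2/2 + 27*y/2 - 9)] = 2*(-4*y^3 + 37*y^2 - 104*y + 90)/(4*y^6 - 52*y^5 + 277*y^4 - 774*y^3 + 1197*y^2 - 972*y + 324)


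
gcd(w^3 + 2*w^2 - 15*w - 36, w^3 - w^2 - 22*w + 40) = w - 4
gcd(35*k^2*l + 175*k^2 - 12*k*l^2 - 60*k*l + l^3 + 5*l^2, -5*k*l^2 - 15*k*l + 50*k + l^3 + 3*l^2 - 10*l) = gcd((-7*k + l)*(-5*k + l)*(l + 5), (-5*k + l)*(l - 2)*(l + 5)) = 5*k*l + 25*k - l^2 - 5*l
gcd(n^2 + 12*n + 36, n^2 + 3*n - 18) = n + 6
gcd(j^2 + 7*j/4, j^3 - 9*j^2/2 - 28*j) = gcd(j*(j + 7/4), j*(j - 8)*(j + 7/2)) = j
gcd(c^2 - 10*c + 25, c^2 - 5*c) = c - 5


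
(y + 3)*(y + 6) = y^2 + 9*y + 18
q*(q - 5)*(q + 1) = q^3 - 4*q^2 - 5*q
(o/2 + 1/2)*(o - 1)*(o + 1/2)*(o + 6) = o^4/2 + 13*o^3/4 + o^2 - 13*o/4 - 3/2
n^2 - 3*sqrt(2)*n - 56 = (n - 7*sqrt(2))*(n + 4*sqrt(2))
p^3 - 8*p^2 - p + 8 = (p - 8)*(p - 1)*(p + 1)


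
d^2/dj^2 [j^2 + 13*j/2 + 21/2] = 2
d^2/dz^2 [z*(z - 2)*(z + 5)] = 6*z + 6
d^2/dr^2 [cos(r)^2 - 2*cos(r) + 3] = 2*cos(r) - 2*cos(2*r)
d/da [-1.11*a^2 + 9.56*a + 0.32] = 9.56 - 2.22*a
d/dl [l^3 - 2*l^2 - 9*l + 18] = 3*l^2 - 4*l - 9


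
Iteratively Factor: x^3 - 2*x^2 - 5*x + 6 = (x + 2)*(x^2 - 4*x + 3) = (x - 1)*(x + 2)*(x - 3)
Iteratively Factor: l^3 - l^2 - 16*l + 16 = (l - 4)*(l^2 + 3*l - 4) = (l - 4)*(l - 1)*(l + 4)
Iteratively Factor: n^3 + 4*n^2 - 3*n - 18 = (n + 3)*(n^2 + n - 6) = (n + 3)^2*(n - 2)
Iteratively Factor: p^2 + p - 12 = (p + 4)*(p - 3)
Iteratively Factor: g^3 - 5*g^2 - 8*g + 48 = (g + 3)*(g^2 - 8*g + 16) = (g - 4)*(g + 3)*(g - 4)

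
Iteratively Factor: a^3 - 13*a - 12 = (a + 1)*(a^2 - a - 12) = (a - 4)*(a + 1)*(a + 3)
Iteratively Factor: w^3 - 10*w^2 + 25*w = (w)*(w^2 - 10*w + 25) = w*(w - 5)*(w - 5)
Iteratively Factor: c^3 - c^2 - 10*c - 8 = (c + 2)*(c^2 - 3*c - 4) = (c + 1)*(c + 2)*(c - 4)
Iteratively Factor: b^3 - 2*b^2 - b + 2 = (b + 1)*(b^2 - 3*b + 2) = (b - 2)*(b + 1)*(b - 1)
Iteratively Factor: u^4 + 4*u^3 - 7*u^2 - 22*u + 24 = (u - 2)*(u^3 + 6*u^2 + 5*u - 12) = (u - 2)*(u - 1)*(u^2 + 7*u + 12) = (u - 2)*(u - 1)*(u + 3)*(u + 4)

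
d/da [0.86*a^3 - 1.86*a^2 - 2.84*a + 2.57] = 2.58*a^2 - 3.72*a - 2.84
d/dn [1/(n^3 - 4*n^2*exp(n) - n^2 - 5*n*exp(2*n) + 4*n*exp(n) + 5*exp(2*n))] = (4*n^2*exp(n) - 3*n^2 + 10*n*exp(2*n) + 4*n*exp(n) + 2*n - 5*exp(2*n) - 4*exp(n))/(n^3 - 4*n^2*exp(n) - n^2 - 5*n*exp(2*n) + 4*n*exp(n) + 5*exp(2*n))^2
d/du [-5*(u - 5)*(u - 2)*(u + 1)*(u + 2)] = -20*u^3 + 60*u^2 + 90*u - 80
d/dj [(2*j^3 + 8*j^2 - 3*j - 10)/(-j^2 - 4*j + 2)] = (-2*j^4 - 16*j^3 - 23*j^2 + 12*j - 46)/(j^4 + 8*j^3 + 12*j^2 - 16*j + 4)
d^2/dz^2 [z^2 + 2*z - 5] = 2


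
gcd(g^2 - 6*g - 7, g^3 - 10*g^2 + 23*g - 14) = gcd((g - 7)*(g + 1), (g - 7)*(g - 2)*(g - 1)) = g - 7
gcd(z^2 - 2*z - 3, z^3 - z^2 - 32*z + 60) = 1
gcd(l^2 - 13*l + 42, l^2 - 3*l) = 1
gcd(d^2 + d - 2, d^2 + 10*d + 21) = 1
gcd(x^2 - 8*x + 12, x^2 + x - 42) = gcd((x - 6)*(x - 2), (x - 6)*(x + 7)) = x - 6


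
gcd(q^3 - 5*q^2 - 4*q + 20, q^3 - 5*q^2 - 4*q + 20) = q^3 - 5*q^2 - 4*q + 20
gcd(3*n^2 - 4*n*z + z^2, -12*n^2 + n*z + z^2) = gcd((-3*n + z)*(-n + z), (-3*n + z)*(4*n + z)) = -3*n + z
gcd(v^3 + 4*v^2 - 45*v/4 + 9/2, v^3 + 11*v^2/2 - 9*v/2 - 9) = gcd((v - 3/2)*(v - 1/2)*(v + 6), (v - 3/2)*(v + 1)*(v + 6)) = v^2 + 9*v/2 - 9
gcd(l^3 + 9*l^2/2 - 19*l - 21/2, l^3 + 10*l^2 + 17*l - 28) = l + 7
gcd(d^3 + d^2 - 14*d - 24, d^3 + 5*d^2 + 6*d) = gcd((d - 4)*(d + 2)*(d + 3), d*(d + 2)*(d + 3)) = d^2 + 5*d + 6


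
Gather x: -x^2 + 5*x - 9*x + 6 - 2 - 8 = -x^2 - 4*x - 4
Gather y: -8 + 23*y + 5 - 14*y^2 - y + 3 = -14*y^2 + 22*y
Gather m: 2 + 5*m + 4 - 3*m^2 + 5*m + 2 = -3*m^2 + 10*m + 8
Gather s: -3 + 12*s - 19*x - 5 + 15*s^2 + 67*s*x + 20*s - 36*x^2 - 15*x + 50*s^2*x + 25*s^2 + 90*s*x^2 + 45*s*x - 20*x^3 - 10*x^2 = s^2*(50*x + 40) + s*(90*x^2 + 112*x + 32) - 20*x^3 - 46*x^2 - 34*x - 8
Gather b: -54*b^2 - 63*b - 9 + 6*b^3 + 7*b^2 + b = 6*b^3 - 47*b^2 - 62*b - 9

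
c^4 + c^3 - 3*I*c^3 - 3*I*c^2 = c^2*(c + 1)*(c - 3*I)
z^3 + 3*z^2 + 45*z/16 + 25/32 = (z + 1/2)*(z + 5/4)^2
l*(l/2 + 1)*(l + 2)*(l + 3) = l^4/2 + 7*l^3/2 + 8*l^2 + 6*l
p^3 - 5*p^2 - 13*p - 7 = (p - 7)*(p + 1)^2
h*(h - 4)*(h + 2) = h^3 - 2*h^2 - 8*h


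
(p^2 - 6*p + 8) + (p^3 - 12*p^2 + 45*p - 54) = p^3 - 11*p^2 + 39*p - 46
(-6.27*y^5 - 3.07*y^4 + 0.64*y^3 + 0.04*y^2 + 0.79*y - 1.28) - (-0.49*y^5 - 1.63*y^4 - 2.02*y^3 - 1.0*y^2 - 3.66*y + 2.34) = -5.78*y^5 - 1.44*y^4 + 2.66*y^3 + 1.04*y^2 + 4.45*y - 3.62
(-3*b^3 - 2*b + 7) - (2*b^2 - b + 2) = -3*b^3 - 2*b^2 - b + 5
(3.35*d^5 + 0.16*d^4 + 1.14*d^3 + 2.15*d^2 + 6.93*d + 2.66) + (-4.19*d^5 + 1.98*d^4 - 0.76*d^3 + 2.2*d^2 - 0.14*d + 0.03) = -0.84*d^5 + 2.14*d^4 + 0.38*d^3 + 4.35*d^2 + 6.79*d + 2.69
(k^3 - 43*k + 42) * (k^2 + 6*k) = k^5 + 6*k^4 - 43*k^3 - 216*k^2 + 252*k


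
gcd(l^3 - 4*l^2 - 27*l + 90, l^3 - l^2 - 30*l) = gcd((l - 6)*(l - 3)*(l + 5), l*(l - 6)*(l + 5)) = l^2 - l - 30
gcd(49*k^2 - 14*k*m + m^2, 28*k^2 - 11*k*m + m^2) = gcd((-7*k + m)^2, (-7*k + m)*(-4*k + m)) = 7*k - m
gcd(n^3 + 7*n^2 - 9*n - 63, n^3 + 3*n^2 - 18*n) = n - 3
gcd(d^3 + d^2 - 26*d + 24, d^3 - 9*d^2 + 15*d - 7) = d - 1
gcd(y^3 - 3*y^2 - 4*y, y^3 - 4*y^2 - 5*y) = y^2 + y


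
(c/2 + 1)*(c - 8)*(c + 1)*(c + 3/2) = c^4/2 - 7*c^3/4 - 59*c^2/4 - 49*c/2 - 12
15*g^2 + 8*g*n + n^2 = (3*g + n)*(5*g + n)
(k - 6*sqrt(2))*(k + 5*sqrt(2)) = k^2 - sqrt(2)*k - 60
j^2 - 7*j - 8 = (j - 8)*(j + 1)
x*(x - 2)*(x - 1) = x^3 - 3*x^2 + 2*x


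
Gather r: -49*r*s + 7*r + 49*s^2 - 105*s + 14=r*(7 - 49*s) + 49*s^2 - 105*s + 14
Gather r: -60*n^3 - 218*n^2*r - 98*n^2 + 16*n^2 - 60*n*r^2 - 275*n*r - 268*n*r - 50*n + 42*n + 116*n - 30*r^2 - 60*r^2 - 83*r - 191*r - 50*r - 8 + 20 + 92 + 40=-60*n^3 - 82*n^2 + 108*n + r^2*(-60*n - 90) + r*(-218*n^2 - 543*n - 324) + 144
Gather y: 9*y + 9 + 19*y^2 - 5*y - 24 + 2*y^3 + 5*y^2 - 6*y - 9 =2*y^3 + 24*y^2 - 2*y - 24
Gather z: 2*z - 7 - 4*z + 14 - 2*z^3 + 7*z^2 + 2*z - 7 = -2*z^3 + 7*z^2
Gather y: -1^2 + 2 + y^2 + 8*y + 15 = y^2 + 8*y + 16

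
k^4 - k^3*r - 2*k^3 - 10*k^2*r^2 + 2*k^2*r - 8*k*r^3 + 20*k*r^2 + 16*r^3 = (k - 2)*(k - 4*r)*(k + r)*(k + 2*r)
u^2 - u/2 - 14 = (u - 4)*(u + 7/2)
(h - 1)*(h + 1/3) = h^2 - 2*h/3 - 1/3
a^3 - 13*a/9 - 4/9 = (a - 4/3)*(a + 1/3)*(a + 1)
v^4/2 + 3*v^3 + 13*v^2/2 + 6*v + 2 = (v/2 + 1)*(v + 1)^2*(v + 2)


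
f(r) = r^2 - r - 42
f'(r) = 2*r - 1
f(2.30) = -39.01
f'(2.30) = 3.60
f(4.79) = -23.85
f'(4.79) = 8.58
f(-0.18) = -41.79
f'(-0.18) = -1.36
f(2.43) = -38.53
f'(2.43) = 3.86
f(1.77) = -40.64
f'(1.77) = 2.54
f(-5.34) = -8.14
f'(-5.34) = -11.68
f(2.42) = -38.56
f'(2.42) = 3.84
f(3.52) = -33.13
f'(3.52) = 6.04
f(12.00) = 90.00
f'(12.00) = 23.00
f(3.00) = -36.00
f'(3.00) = 5.00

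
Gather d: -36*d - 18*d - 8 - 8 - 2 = -54*d - 18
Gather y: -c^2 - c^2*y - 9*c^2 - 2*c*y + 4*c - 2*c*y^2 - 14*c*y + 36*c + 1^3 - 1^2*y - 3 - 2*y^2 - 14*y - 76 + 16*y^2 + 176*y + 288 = -10*c^2 + 40*c + y^2*(14 - 2*c) + y*(-c^2 - 16*c + 161) + 210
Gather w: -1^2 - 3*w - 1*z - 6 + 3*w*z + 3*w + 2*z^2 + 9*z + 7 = 3*w*z + 2*z^2 + 8*z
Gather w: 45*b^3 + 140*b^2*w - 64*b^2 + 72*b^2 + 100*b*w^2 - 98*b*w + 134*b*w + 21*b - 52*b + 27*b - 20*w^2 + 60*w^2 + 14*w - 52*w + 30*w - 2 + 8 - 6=45*b^3 + 8*b^2 - 4*b + w^2*(100*b + 40) + w*(140*b^2 + 36*b - 8)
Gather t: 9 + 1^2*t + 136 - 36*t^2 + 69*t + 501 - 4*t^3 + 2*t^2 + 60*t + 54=-4*t^3 - 34*t^2 + 130*t + 700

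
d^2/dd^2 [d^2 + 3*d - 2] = 2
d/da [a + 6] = 1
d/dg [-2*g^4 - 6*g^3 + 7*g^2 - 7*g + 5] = -8*g^3 - 18*g^2 + 14*g - 7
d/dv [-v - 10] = -1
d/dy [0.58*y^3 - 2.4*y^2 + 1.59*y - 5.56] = 1.74*y^2 - 4.8*y + 1.59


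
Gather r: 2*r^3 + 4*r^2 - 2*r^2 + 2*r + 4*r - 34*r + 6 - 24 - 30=2*r^3 + 2*r^2 - 28*r - 48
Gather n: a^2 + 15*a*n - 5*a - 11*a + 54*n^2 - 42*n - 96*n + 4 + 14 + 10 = a^2 - 16*a + 54*n^2 + n*(15*a - 138) + 28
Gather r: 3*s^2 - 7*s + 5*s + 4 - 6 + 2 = 3*s^2 - 2*s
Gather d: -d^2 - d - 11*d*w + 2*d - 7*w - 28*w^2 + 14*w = -d^2 + d*(1 - 11*w) - 28*w^2 + 7*w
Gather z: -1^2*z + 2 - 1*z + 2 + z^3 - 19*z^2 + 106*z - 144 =z^3 - 19*z^2 + 104*z - 140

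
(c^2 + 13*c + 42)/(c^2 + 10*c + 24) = (c + 7)/(c + 4)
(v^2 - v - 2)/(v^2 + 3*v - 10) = (v + 1)/(v + 5)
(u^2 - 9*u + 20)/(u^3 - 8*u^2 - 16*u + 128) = (u - 5)/(u^2 - 4*u - 32)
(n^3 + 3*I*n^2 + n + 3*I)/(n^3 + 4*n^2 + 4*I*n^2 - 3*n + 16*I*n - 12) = (n - I)/(n + 4)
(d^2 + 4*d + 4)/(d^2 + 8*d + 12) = (d + 2)/(d + 6)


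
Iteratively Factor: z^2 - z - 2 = (z + 1)*(z - 2)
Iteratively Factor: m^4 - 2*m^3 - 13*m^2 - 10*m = (m)*(m^3 - 2*m^2 - 13*m - 10) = m*(m - 5)*(m^2 + 3*m + 2) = m*(m - 5)*(m + 2)*(m + 1)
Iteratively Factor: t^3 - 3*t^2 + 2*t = (t - 1)*(t^2 - 2*t) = t*(t - 1)*(t - 2)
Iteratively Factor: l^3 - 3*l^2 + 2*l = (l - 2)*(l^2 - l) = (l - 2)*(l - 1)*(l)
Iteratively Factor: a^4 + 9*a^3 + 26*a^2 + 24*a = (a + 2)*(a^3 + 7*a^2 + 12*a) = a*(a + 2)*(a^2 + 7*a + 12) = a*(a + 2)*(a + 4)*(a + 3)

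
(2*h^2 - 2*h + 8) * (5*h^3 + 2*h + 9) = 10*h^5 - 10*h^4 + 44*h^3 + 14*h^2 - 2*h + 72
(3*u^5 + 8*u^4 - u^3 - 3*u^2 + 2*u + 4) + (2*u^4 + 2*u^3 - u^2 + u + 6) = 3*u^5 + 10*u^4 + u^3 - 4*u^2 + 3*u + 10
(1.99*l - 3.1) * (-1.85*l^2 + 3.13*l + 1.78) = -3.6815*l^3 + 11.9637*l^2 - 6.1608*l - 5.518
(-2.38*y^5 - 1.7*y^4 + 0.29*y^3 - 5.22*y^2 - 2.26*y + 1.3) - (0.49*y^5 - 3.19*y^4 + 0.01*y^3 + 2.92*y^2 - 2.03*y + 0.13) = -2.87*y^5 + 1.49*y^4 + 0.28*y^3 - 8.14*y^2 - 0.23*y + 1.17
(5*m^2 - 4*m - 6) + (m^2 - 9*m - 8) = 6*m^2 - 13*m - 14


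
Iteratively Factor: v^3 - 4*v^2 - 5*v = (v + 1)*(v^2 - 5*v) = v*(v + 1)*(v - 5)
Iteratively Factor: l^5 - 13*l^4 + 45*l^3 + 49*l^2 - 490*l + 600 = (l - 4)*(l^4 - 9*l^3 + 9*l^2 + 85*l - 150) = (l - 5)*(l - 4)*(l^3 - 4*l^2 - 11*l + 30) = (l - 5)*(l - 4)*(l + 3)*(l^2 - 7*l + 10) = (l - 5)*(l - 4)*(l - 2)*(l + 3)*(l - 5)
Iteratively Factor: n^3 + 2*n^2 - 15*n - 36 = (n + 3)*(n^2 - n - 12) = (n + 3)^2*(n - 4)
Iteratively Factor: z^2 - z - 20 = (z + 4)*(z - 5)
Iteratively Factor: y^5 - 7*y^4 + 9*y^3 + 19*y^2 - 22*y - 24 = (y - 3)*(y^4 - 4*y^3 - 3*y^2 + 10*y + 8) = (y - 3)*(y + 1)*(y^3 - 5*y^2 + 2*y + 8) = (y - 3)*(y - 2)*(y + 1)*(y^2 - 3*y - 4) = (y - 3)*(y - 2)*(y + 1)^2*(y - 4)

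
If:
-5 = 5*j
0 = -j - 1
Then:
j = -1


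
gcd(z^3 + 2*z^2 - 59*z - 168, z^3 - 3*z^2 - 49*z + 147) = z + 7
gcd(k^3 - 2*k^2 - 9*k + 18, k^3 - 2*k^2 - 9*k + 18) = k^3 - 2*k^2 - 9*k + 18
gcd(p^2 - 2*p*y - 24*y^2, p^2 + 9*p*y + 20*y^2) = p + 4*y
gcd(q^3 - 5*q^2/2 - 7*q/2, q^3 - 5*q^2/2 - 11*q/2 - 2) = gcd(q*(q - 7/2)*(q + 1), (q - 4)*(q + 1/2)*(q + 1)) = q + 1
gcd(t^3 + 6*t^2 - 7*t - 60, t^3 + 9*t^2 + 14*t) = 1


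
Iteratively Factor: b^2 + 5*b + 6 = (b + 3)*(b + 2)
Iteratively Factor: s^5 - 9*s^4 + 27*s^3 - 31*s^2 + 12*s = (s - 1)*(s^4 - 8*s^3 + 19*s^2 - 12*s) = (s - 3)*(s - 1)*(s^3 - 5*s^2 + 4*s) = s*(s - 3)*(s - 1)*(s^2 - 5*s + 4) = s*(s - 3)*(s - 1)^2*(s - 4)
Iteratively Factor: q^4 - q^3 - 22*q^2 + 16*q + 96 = (q + 4)*(q^3 - 5*q^2 - 2*q + 24) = (q + 2)*(q + 4)*(q^2 - 7*q + 12) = (q - 3)*(q + 2)*(q + 4)*(q - 4)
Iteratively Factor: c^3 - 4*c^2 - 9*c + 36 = (c + 3)*(c^2 - 7*c + 12) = (c - 3)*(c + 3)*(c - 4)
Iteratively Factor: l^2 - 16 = (l + 4)*(l - 4)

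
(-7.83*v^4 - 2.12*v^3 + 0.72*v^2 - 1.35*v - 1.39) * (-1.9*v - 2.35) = 14.877*v^5 + 22.4285*v^4 + 3.614*v^3 + 0.873*v^2 + 5.8135*v + 3.2665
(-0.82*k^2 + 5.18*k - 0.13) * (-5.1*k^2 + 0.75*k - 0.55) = 4.182*k^4 - 27.033*k^3 + 4.999*k^2 - 2.9465*k + 0.0715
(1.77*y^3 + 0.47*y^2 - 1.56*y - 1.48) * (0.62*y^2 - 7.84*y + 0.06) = 1.0974*y^5 - 13.5854*y^4 - 4.5458*y^3 + 11.341*y^2 + 11.5096*y - 0.0888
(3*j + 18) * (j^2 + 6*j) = 3*j^3 + 36*j^2 + 108*j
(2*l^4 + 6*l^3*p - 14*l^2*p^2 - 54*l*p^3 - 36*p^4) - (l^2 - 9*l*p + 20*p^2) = 2*l^4 + 6*l^3*p - 14*l^2*p^2 - l^2 - 54*l*p^3 + 9*l*p - 36*p^4 - 20*p^2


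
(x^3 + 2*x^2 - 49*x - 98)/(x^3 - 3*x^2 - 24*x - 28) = (x + 7)/(x + 2)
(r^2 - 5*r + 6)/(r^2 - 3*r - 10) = (-r^2 + 5*r - 6)/(-r^2 + 3*r + 10)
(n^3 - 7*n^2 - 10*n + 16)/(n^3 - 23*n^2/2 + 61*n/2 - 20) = 2*(n + 2)/(2*n - 5)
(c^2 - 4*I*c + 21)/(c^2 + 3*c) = (c^2 - 4*I*c + 21)/(c*(c + 3))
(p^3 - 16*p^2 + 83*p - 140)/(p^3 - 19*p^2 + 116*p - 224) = (p - 5)/(p - 8)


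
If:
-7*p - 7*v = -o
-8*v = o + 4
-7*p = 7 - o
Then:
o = -12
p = -19/7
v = 1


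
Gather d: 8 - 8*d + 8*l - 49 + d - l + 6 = -7*d + 7*l - 35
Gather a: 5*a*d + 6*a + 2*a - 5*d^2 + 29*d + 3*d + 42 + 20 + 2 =a*(5*d + 8) - 5*d^2 + 32*d + 64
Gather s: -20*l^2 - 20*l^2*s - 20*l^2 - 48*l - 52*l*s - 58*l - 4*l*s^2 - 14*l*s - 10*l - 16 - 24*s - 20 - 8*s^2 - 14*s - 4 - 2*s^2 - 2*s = -40*l^2 - 116*l + s^2*(-4*l - 10) + s*(-20*l^2 - 66*l - 40) - 40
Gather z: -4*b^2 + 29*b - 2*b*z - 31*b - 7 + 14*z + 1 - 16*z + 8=-4*b^2 - 2*b + z*(-2*b - 2) + 2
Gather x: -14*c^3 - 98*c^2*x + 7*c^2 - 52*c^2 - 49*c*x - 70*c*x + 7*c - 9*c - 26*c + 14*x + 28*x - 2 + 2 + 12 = -14*c^3 - 45*c^2 - 28*c + x*(-98*c^2 - 119*c + 42) + 12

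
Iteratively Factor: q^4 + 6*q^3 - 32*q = (q + 4)*(q^3 + 2*q^2 - 8*q) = (q - 2)*(q + 4)*(q^2 + 4*q) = (q - 2)*(q + 4)^2*(q)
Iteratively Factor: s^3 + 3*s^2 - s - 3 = (s - 1)*(s^2 + 4*s + 3) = (s - 1)*(s + 1)*(s + 3)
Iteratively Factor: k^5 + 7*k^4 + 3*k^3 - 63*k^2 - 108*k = (k + 3)*(k^4 + 4*k^3 - 9*k^2 - 36*k) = (k - 3)*(k + 3)*(k^3 + 7*k^2 + 12*k) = k*(k - 3)*(k + 3)*(k^2 + 7*k + 12) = k*(k - 3)*(k + 3)*(k + 4)*(k + 3)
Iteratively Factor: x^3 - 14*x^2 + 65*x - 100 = (x - 4)*(x^2 - 10*x + 25) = (x - 5)*(x - 4)*(x - 5)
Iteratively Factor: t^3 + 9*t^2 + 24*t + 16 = (t + 1)*(t^2 + 8*t + 16) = (t + 1)*(t + 4)*(t + 4)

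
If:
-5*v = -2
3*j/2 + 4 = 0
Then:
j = -8/3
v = 2/5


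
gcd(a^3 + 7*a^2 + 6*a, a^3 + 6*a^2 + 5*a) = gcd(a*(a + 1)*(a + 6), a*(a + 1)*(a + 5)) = a^2 + a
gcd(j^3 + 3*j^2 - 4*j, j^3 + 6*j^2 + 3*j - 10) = j - 1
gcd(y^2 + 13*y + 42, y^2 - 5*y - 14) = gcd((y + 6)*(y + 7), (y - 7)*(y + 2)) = 1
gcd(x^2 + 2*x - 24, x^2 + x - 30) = x + 6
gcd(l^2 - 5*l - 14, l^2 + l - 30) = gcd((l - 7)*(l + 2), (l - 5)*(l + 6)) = 1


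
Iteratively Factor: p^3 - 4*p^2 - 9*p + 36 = (p - 3)*(p^2 - p - 12) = (p - 3)*(p + 3)*(p - 4)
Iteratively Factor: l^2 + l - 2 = (l - 1)*(l + 2)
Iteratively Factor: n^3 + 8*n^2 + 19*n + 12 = (n + 1)*(n^2 + 7*n + 12) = (n + 1)*(n + 3)*(n + 4)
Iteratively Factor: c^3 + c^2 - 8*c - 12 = (c + 2)*(c^2 - c - 6) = (c - 3)*(c + 2)*(c + 2)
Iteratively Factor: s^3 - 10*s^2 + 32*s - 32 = (s - 2)*(s^2 - 8*s + 16) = (s - 4)*(s - 2)*(s - 4)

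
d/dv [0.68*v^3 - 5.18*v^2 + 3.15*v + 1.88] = 2.04*v^2 - 10.36*v + 3.15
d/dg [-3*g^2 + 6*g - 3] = 6 - 6*g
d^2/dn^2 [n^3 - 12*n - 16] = 6*n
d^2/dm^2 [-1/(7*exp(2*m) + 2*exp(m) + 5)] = 2*(-4*(7*exp(m) + 1)^2*exp(m) + (14*exp(m) + 1)*(7*exp(2*m) + 2*exp(m) + 5))*exp(m)/(7*exp(2*m) + 2*exp(m) + 5)^3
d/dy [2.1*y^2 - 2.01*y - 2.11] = 4.2*y - 2.01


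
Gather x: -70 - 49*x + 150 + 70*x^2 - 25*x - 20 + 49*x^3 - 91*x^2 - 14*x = 49*x^3 - 21*x^2 - 88*x + 60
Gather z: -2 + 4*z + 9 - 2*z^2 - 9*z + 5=-2*z^2 - 5*z + 12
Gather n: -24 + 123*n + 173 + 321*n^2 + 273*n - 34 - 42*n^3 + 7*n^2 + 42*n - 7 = -42*n^3 + 328*n^2 + 438*n + 108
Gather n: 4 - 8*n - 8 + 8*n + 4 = 0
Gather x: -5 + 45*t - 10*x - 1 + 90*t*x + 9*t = 54*t + x*(90*t - 10) - 6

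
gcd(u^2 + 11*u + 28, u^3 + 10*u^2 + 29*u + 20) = u + 4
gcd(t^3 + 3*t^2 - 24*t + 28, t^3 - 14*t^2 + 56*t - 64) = t - 2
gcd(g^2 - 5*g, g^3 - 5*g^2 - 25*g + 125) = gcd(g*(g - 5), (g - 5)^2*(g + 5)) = g - 5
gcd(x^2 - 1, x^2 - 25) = 1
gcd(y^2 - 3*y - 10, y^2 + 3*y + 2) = y + 2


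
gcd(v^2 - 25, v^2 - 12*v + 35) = v - 5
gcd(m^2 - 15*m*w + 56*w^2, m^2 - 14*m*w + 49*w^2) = -m + 7*w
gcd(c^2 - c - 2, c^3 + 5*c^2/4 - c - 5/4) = c + 1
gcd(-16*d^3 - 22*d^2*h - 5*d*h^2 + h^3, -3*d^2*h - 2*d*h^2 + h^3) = d + h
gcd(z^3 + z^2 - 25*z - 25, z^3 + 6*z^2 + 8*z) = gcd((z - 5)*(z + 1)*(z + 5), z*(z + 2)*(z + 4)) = 1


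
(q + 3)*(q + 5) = q^2 + 8*q + 15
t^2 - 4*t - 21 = (t - 7)*(t + 3)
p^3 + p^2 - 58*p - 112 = (p - 8)*(p + 2)*(p + 7)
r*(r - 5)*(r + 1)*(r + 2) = r^4 - 2*r^3 - 13*r^2 - 10*r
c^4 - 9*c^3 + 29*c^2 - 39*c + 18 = (c - 3)^2*(c - 2)*(c - 1)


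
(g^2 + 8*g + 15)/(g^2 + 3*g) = (g + 5)/g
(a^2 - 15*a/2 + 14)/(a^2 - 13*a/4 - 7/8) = 4*(a - 4)/(4*a + 1)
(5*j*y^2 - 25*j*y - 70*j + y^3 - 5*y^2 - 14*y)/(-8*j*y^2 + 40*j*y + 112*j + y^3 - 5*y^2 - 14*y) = (5*j + y)/(-8*j + y)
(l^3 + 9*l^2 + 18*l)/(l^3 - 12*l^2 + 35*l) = (l^2 + 9*l + 18)/(l^2 - 12*l + 35)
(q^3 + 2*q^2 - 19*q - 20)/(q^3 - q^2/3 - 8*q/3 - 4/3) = 3*(q^2 + q - 20)/(3*q^2 - 4*q - 4)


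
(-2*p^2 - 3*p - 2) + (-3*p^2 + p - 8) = -5*p^2 - 2*p - 10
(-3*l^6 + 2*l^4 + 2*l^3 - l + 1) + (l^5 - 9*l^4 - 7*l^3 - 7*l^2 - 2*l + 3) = -3*l^6 + l^5 - 7*l^4 - 5*l^3 - 7*l^2 - 3*l + 4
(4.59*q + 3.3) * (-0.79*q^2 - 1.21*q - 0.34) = -3.6261*q^3 - 8.1609*q^2 - 5.5536*q - 1.122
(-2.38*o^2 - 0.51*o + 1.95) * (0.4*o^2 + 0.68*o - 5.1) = -0.952*o^4 - 1.8224*o^3 + 12.5712*o^2 + 3.927*o - 9.945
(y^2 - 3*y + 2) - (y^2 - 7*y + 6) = 4*y - 4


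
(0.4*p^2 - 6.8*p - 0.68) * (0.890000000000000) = 0.356*p^2 - 6.052*p - 0.6052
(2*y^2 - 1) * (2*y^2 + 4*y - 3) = 4*y^4 + 8*y^3 - 8*y^2 - 4*y + 3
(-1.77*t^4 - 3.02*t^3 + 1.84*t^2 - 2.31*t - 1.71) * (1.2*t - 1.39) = -2.124*t^5 - 1.1637*t^4 + 6.4058*t^3 - 5.3296*t^2 + 1.1589*t + 2.3769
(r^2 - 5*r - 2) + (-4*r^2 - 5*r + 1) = -3*r^2 - 10*r - 1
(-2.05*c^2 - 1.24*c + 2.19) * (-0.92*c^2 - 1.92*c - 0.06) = 1.886*c^4 + 5.0768*c^3 + 0.489*c^2 - 4.1304*c - 0.1314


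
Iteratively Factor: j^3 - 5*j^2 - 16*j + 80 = (j + 4)*(j^2 - 9*j + 20) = (j - 4)*(j + 4)*(j - 5)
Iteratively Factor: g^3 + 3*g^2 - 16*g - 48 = (g - 4)*(g^2 + 7*g + 12) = (g - 4)*(g + 4)*(g + 3)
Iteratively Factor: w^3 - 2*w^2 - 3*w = (w - 3)*(w^2 + w) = w*(w - 3)*(w + 1)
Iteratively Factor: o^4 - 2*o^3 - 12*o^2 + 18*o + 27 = (o + 3)*(o^3 - 5*o^2 + 3*o + 9) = (o + 1)*(o + 3)*(o^2 - 6*o + 9) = (o - 3)*(o + 1)*(o + 3)*(o - 3)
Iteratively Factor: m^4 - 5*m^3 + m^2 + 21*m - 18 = (m - 1)*(m^3 - 4*m^2 - 3*m + 18) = (m - 3)*(m - 1)*(m^2 - m - 6) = (m - 3)*(m - 1)*(m + 2)*(m - 3)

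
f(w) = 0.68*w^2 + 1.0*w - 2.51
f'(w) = 1.36*w + 1.0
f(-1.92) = -1.92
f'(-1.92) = -1.61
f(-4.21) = 5.33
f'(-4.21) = -4.73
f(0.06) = -2.45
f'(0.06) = 1.08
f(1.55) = 0.67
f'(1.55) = 3.11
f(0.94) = -0.97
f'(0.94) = 2.28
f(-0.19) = -2.68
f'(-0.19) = 0.74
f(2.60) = 4.69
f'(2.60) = 4.54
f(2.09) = 2.55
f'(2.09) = 3.84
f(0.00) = -2.51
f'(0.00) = 1.00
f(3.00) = 6.61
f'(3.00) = 5.08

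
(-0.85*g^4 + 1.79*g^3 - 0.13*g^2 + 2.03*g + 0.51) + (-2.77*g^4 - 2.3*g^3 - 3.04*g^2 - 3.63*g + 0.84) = -3.62*g^4 - 0.51*g^3 - 3.17*g^2 - 1.6*g + 1.35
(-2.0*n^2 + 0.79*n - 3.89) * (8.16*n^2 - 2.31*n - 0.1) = -16.32*n^4 + 11.0664*n^3 - 33.3673*n^2 + 8.9069*n + 0.389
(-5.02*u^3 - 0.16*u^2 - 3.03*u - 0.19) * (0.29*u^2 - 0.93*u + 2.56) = -1.4558*u^5 + 4.6222*u^4 - 13.5811*u^3 + 2.3532*u^2 - 7.5801*u - 0.4864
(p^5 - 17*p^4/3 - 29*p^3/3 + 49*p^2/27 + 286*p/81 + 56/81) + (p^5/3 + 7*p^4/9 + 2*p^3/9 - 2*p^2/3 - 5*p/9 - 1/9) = 4*p^5/3 - 44*p^4/9 - 85*p^3/9 + 31*p^2/27 + 241*p/81 + 47/81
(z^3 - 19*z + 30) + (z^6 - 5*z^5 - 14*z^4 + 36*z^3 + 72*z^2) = z^6 - 5*z^5 - 14*z^4 + 37*z^3 + 72*z^2 - 19*z + 30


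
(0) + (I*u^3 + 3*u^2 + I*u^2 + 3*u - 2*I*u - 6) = I*u^3 + 3*u^2 + I*u^2 + 3*u - 2*I*u - 6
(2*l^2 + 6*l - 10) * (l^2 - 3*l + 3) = 2*l^4 - 22*l^2 + 48*l - 30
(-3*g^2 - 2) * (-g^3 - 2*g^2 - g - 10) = 3*g^5 + 6*g^4 + 5*g^3 + 34*g^2 + 2*g + 20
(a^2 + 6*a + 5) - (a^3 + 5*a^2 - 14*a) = -a^3 - 4*a^2 + 20*a + 5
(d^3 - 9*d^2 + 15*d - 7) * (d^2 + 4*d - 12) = d^5 - 5*d^4 - 33*d^3 + 161*d^2 - 208*d + 84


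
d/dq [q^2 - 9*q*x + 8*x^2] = 2*q - 9*x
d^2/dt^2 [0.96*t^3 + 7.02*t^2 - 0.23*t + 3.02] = 5.76*t + 14.04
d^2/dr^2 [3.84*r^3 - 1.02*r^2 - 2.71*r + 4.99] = 23.04*r - 2.04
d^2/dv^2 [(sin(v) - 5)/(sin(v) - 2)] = 3*(sin(v)^2 + 2*sin(v) - 2)/(sin(v) - 2)^3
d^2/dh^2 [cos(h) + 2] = -cos(h)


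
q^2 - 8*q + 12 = (q - 6)*(q - 2)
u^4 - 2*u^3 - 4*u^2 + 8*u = u*(u - 2)^2*(u + 2)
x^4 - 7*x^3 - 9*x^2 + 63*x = x*(x - 7)*(x - 3)*(x + 3)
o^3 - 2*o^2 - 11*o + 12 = (o - 4)*(o - 1)*(o + 3)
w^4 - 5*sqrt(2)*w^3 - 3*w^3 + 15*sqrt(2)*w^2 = w^2*(w - 3)*(w - 5*sqrt(2))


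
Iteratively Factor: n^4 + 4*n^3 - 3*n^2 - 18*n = (n + 3)*(n^3 + n^2 - 6*n) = (n - 2)*(n + 3)*(n^2 + 3*n) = (n - 2)*(n + 3)^2*(n)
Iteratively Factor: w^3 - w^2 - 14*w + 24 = (w - 2)*(w^2 + w - 12) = (w - 2)*(w + 4)*(w - 3)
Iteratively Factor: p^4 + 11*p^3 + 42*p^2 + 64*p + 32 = (p + 4)*(p^3 + 7*p^2 + 14*p + 8) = (p + 4)^2*(p^2 + 3*p + 2) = (p + 1)*(p + 4)^2*(p + 2)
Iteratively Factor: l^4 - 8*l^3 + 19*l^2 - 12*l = (l - 3)*(l^3 - 5*l^2 + 4*l) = (l - 3)*(l - 1)*(l^2 - 4*l) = l*(l - 3)*(l - 1)*(l - 4)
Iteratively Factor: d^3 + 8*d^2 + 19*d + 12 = (d + 3)*(d^2 + 5*d + 4) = (d + 3)*(d + 4)*(d + 1)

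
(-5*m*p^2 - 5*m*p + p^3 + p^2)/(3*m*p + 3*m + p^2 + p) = p*(-5*m + p)/(3*m + p)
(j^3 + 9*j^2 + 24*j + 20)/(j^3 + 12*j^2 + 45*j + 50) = (j + 2)/(j + 5)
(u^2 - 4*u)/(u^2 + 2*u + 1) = u*(u - 4)/(u^2 + 2*u + 1)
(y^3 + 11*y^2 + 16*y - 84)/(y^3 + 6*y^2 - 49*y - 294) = (y - 2)/(y - 7)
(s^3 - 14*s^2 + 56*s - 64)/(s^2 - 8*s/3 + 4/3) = 3*(s^2 - 12*s + 32)/(3*s - 2)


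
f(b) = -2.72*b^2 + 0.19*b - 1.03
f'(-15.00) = 81.79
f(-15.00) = -615.88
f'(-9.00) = 49.15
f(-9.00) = -223.06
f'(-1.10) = 6.17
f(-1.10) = -4.53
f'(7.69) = -41.64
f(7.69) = -160.42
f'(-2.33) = 12.87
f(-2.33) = -16.24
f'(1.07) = -5.63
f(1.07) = -3.94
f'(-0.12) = 0.84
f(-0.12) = -1.09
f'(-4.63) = 25.38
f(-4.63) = -60.22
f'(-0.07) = 0.57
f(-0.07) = -1.06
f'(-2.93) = 16.13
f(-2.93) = -24.94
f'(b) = 0.19 - 5.44*b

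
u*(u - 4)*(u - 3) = u^3 - 7*u^2 + 12*u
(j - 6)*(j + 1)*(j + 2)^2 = j^4 - j^3 - 22*j^2 - 44*j - 24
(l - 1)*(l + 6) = l^2 + 5*l - 6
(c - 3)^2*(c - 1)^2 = c^4 - 8*c^3 + 22*c^2 - 24*c + 9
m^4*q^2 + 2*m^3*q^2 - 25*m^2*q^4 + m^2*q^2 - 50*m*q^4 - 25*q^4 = (m - 5*q)*(m + 5*q)*(m*q + q)^2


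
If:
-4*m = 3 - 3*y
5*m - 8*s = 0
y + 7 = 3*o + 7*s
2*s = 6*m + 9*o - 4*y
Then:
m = 480/233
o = 404/699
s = 300/233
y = 873/233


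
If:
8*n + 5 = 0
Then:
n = -5/8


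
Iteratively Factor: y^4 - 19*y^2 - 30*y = (y + 3)*(y^3 - 3*y^2 - 10*y) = (y - 5)*(y + 3)*(y^2 + 2*y) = y*(y - 5)*(y + 3)*(y + 2)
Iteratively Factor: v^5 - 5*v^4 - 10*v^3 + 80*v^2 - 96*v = (v)*(v^4 - 5*v^3 - 10*v^2 + 80*v - 96) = v*(v - 3)*(v^3 - 2*v^2 - 16*v + 32) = v*(v - 3)*(v - 2)*(v^2 - 16) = v*(v - 3)*(v - 2)*(v + 4)*(v - 4)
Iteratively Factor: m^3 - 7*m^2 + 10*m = (m - 2)*(m^2 - 5*m) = m*(m - 2)*(m - 5)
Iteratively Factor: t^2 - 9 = (t + 3)*(t - 3)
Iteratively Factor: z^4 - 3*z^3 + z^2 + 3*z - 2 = (z - 2)*(z^3 - z^2 - z + 1) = (z - 2)*(z - 1)*(z^2 - 1) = (z - 2)*(z - 1)^2*(z + 1)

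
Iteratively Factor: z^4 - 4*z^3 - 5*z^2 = (z - 5)*(z^3 + z^2) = z*(z - 5)*(z^2 + z) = z*(z - 5)*(z + 1)*(z)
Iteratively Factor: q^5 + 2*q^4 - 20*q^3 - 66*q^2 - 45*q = (q - 5)*(q^4 + 7*q^3 + 15*q^2 + 9*q) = (q - 5)*(q + 1)*(q^3 + 6*q^2 + 9*q) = (q - 5)*(q + 1)*(q + 3)*(q^2 + 3*q) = (q - 5)*(q + 1)*(q + 3)^2*(q)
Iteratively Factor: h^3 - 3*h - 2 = (h + 1)*(h^2 - h - 2) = (h + 1)^2*(h - 2)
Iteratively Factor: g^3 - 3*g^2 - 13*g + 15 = (g - 1)*(g^2 - 2*g - 15) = (g - 5)*(g - 1)*(g + 3)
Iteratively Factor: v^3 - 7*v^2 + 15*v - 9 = (v - 3)*(v^2 - 4*v + 3) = (v - 3)^2*(v - 1)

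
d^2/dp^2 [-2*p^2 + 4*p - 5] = -4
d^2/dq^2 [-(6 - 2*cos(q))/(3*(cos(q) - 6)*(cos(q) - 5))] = 2*((1 - cos(q)^2)^2 - cos(q)^5 + 83*cos(q)^3 - 343*cos(q)^2 + 108*cos(q) + 113)/(3*(cos(q) - 6)^3*(cos(q) - 5)^3)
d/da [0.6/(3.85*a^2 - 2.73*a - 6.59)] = (1.638 - 4.62*a)/(-3.85*a^2 + 2.73*a + 6.59)^2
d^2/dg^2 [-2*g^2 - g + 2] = -4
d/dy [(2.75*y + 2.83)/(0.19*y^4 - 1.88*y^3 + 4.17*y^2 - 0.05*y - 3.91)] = (-1.5675*y^4 + 8.1892*y^3 + 4.4937*y^2 - 23.6022*y - 10.611)/(0.0361*y^8 - 0.7144*y^7 + 5.119*y^6 - 15.6982*y^5 + 16.0911*y^4 + 14.2846*y^3 - 32.6069*y^2 + 0.391*y + 15.2881)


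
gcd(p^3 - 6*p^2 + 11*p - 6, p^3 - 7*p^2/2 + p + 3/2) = p^2 - 4*p + 3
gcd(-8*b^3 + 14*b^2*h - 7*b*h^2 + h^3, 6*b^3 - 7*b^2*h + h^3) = 2*b^2 - 3*b*h + h^2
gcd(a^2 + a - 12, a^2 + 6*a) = 1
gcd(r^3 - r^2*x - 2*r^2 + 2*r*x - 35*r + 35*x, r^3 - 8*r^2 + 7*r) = r - 7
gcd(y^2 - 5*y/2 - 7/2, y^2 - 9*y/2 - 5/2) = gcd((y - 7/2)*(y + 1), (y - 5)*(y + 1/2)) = 1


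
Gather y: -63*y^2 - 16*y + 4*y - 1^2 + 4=-63*y^2 - 12*y + 3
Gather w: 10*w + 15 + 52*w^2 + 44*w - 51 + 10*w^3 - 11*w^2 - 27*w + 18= 10*w^3 + 41*w^2 + 27*w - 18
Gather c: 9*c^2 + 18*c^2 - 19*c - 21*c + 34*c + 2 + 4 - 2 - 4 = 27*c^2 - 6*c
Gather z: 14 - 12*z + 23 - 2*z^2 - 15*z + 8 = -2*z^2 - 27*z + 45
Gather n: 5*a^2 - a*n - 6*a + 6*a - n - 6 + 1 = 5*a^2 + n*(-a - 1) - 5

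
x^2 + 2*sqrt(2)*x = x*(x + 2*sqrt(2))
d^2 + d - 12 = (d - 3)*(d + 4)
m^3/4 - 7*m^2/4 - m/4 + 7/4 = (m/4 + 1/4)*(m - 7)*(m - 1)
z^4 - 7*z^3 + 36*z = z*(z - 6)*(z - 3)*(z + 2)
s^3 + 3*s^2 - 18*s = s*(s - 3)*(s + 6)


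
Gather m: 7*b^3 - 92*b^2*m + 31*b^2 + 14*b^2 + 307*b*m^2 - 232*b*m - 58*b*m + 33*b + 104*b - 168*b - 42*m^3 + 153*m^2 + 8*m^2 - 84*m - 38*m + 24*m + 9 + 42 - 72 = 7*b^3 + 45*b^2 - 31*b - 42*m^3 + m^2*(307*b + 161) + m*(-92*b^2 - 290*b - 98) - 21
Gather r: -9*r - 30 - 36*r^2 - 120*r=-36*r^2 - 129*r - 30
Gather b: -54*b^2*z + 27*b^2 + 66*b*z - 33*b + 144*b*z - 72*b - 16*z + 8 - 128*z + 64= b^2*(27 - 54*z) + b*(210*z - 105) - 144*z + 72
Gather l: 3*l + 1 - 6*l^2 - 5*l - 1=-6*l^2 - 2*l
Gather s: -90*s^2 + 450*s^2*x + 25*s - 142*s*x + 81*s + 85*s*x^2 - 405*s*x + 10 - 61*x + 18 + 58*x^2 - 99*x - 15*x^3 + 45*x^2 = s^2*(450*x - 90) + s*(85*x^2 - 547*x + 106) - 15*x^3 + 103*x^2 - 160*x + 28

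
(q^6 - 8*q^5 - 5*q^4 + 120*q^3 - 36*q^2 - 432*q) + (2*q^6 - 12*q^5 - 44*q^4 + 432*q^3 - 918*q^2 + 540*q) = 3*q^6 - 20*q^5 - 49*q^4 + 552*q^3 - 954*q^2 + 108*q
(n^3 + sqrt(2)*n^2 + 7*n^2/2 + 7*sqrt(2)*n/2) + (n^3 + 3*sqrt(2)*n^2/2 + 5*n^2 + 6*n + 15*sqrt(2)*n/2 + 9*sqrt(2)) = 2*n^3 + 5*sqrt(2)*n^2/2 + 17*n^2/2 + 6*n + 11*sqrt(2)*n + 9*sqrt(2)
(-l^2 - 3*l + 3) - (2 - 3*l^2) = 2*l^2 - 3*l + 1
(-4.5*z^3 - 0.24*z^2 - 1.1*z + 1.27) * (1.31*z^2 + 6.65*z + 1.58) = -5.895*z^5 - 30.2394*z^4 - 10.147*z^3 - 6.0305*z^2 + 6.7075*z + 2.0066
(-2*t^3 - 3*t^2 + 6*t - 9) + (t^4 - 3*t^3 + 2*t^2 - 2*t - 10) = t^4 - 5*t^3 - t^2 + 4*t - 19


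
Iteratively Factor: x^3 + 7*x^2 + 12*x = (x + 4)*(x^2 + 3*x) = x*(x + 4)*(x + 3)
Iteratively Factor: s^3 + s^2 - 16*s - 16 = (s + 1)*(s^2 - 16) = (s + 1)*(s + 4)*(s - 4)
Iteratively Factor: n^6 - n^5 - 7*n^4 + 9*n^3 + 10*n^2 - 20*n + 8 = (n + 2)*(n^5 - 3*n^4 - n^3 + 11*n^2 - 12*n + 4) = (n - 1)*(n + 2)*(n^4 - 2*n^3 - 3*n^2 + 8*n - 4) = (n - 2)*(n - 1)*(n + 2)*(n^3 - 3*n + 2) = (n - 2)*(n - 1)^2*(n + 2)*(n^2 + n - 2) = (n - 2)*(n - 1)^2*(n + 2)^2*(n - 1)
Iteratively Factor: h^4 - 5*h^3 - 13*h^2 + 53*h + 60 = (h + 1)*(h^3 - 6*h^2 - 7*h + 60) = (h + 1)*(h + 3)*(h^2 - 9*h + 20) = (h - 4)*(h + 1)*(h + 3)*(h - 5)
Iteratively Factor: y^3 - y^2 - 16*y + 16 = (y + 4)*(y^2 - 5*y + 4) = (y - 4)*(y + 4)*(y - 1)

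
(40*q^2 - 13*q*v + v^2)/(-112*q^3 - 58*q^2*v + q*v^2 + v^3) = (-5*q + v)/(14*q^2 + 9*q*v + v^2)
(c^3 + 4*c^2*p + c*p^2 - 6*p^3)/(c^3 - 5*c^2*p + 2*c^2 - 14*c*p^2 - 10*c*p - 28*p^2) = (-c^2 - 2*c*p + 3*p^2)/(-c^2 + 7*c*p - 2*c + 14*p)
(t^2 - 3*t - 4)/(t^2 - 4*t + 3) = (t^2 - 3*t - 4)/(t^2 - 4*t + 3)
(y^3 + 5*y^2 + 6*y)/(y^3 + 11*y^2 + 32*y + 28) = y*(y + 3)/(y^2 + 9*y + 14)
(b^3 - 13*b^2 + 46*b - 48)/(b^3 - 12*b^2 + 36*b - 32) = (b - 3)/(b - 2)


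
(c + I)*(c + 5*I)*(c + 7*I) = c^3 + 13*I*c^2 - 47*c - 35*I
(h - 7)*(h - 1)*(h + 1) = h^3 - 7*h^2 - h + 7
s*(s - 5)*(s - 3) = s^3 - 8*s^2 + 15*s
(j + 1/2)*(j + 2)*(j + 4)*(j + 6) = j^4 + 25*j^3/2 + 50*j^2 + 70*j + 24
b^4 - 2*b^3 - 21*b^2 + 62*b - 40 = (b - 4)*(b - 2)*(b - 1)*(b + 5)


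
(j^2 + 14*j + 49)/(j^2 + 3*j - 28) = (j + 7)/(j - 4)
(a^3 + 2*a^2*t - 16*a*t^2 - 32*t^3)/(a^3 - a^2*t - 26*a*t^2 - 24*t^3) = (-a^2 + 2*a*t + 8*t^2)/(-a^2 + 5*a*t + 6*t^2)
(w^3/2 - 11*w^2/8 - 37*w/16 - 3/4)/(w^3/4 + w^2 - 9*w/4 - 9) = (8*w^3 - 22*w^2 - 37*w - 12)/(4*(w^3 + 4*w^2 - 9*w - 36))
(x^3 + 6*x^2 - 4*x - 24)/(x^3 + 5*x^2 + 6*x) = (x^2 + 4*x - 12)/(x*(x + 3))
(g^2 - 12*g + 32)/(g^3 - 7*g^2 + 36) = (g^2 - 12*g + 32)/(g^3 - 7*g^2 + 36)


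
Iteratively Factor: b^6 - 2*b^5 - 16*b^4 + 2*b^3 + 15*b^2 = (b + 1)*(b^5 - 3*b^4 - 13*b^3 + 15*b^2) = (b - 5)*(b + 1)*(b^4 + 2*b^3 - 3*b^2) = b*(b - 5)*(b + 1)*(b^3 + 2*b^2 - 3*b) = b*(b - 5)*(b + 1)*(b + 3)*(b^2 - b) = b*(b - 5)*(b - 1)*(b + 1)*(b + 3)*(b)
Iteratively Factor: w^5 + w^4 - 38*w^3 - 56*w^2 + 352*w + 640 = (w + 2)*(w^4 - w^3 - 36*w^2 + 16*w + 320) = (w + 2)*(w + 4)*(w^3 - 5*w^2 - 16*w + 80) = (w - 5)*(w + 2)*(w + 4)*(w^2 - 16) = (w - 5)*(w - 4)*(w + 2)*(w + 4)*(w + 4)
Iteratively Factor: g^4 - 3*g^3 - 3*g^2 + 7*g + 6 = (g - 3)*(g^3 - 3*g - 2) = (g - 3)*(g - 2)*(g^2 + 2*g + 1) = (g - 3)*(g - 2)*(g + 1)*(g + 1)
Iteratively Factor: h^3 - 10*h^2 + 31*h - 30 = (h - 2)*(h^2 - 8*h + 15) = (h - 5)*(h - 2)*(h - 3)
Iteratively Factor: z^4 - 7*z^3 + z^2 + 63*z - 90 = (z - 3)*(z^3 - 4*z^2 - 11*z + 30) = (z - 3)*(z + 3)*(z^2 - 7*z + 10) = (z - 5)*(z - 3)*(z + 3)*(z - 2)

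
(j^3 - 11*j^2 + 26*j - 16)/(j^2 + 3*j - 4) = (j^2 - 10*j + 16)/(j + 4)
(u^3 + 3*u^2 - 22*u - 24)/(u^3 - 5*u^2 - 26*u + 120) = (u^2 + 7*u + 6)/(u^2 - u - 30)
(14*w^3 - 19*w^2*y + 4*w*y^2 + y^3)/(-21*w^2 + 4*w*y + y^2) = (2*w^2 - 3*w*y + y^2)/(-3*w + y)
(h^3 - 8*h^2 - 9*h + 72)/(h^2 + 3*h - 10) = (h^3 - 8*h^2 - 9*h + 72)/(h^2 + 3*h - 10)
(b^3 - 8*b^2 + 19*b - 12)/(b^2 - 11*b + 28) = (b^2 - 4*b + 3)/(b - 7)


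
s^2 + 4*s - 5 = (s - 1)*(s + 5)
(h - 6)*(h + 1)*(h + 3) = h^3 - 2*h^2 - 21*h - 18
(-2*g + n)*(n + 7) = -2*g*n - 14*g + n^2 + 7*n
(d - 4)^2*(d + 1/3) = d^3 - 23*d^2/3 + 40*d/3 + 16/3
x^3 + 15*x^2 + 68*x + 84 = (x + 2)*(x + 6)*(x + 7)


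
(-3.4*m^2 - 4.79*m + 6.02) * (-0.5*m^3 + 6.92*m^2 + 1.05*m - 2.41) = 1.7*m^5 - 21.133*m^4 - 39.7268*m^3 + 44.8229*m^2 + 17.8649*m - 14.5082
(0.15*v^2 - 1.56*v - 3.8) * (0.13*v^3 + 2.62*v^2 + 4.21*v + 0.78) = 0.0195*v^5 + 0.1902*v^4 - 3.9497*v^3 - 16.4066*v^2 - 17.2148*v - 2.964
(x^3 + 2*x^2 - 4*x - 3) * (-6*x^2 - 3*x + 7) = -6*x^5 - 15*x^4 + 25*x^3 + 44*x^2 - 19*x - 21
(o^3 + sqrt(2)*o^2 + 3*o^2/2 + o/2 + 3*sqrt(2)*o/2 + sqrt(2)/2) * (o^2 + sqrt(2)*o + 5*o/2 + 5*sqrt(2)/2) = o^5 + 2*sqrt(2)*o^4 + 4*o^4 + 25*o^3/4 + 8*sqrt(2)*o^3 + 37*o^2/4 + 17*sqrt(2)*o^2/2 + 5*sqrt(2)*o/2 + 17*o/2 + 5/2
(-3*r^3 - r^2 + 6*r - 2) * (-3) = 9*r^3 + 3*r^2 - 18*r + 6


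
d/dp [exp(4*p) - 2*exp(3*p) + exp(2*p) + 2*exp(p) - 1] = 2*(2*exp(3*p) - 3*exp(2*p) + exp(p) + 1)*exp(p)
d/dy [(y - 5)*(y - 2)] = 2*y - 7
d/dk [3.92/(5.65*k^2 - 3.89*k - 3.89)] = (15.2488 - 44.296*k)/(-5.65*k^2 + 3.89*k + 3.89)^2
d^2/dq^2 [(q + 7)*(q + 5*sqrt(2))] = 2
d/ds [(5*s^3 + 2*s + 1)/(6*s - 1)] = (60*s^3 - 15*s^2 - 8)/(36*s^2 - 12*s + 1)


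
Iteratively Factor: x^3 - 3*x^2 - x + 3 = (x - 3)*(x^2 - 1) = (x - 3)*(x + 1)*(x - 1)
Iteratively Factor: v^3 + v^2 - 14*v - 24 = (v + 2)*(v^2 - v - 12) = (v - 4)*(v + 2)*(v + 3)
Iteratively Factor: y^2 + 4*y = (y + 4)*(y)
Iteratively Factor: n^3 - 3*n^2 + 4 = (n + 1)*(n^2 - 4*n + 4) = (n - 2)*(n + 1)*(n - 2)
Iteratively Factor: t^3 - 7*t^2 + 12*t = (t)*(t^2 - 7*t + 12) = t*(t - 4)*(t - 3)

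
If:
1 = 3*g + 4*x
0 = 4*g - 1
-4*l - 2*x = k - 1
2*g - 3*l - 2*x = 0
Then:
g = 1/4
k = 3/8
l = 1/8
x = 1/16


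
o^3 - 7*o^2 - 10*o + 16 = (o - 8)*(o - 1)*(o + 2)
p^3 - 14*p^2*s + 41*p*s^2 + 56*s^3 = (p - 8*s)*(p - 7*s)*(p + s)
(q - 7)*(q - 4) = q^2 - 11*q + 28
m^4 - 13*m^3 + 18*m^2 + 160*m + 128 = (m - 8)^2*(m + 1)*(m + 2)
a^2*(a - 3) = a^3 - 3*a^2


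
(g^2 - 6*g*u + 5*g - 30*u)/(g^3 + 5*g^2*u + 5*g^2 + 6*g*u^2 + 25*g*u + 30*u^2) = (g - 6*u)/(g^2 + 5*g*u + 6*u^2)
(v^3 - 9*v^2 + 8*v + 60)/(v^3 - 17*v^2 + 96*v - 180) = (v + 2)/(v - 6)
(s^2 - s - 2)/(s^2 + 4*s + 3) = (s - 2)/(s + 3)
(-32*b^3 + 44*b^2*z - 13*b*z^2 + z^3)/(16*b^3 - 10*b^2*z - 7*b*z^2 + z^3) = (-4*b + z)/(2*b + z)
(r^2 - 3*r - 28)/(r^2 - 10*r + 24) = (r^2 - 3*r - 28)/(r^2 - 10*r + 24)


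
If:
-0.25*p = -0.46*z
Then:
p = 1.84*z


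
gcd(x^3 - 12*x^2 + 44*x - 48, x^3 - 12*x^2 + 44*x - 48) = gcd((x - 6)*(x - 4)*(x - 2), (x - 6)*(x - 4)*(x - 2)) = x^3 - 12*x^2 + 44*x - 48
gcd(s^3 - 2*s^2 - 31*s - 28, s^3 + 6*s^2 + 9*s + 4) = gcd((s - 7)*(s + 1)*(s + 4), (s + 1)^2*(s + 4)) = s^2 + 5*s + 4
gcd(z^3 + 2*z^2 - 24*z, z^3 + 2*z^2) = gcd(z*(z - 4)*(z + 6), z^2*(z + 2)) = z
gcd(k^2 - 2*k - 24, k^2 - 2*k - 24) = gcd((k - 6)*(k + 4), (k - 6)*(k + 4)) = k^2 - 2*k - 24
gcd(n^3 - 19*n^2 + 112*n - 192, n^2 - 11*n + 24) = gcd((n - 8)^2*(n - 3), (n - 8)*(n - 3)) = n^2 - 11*n + 24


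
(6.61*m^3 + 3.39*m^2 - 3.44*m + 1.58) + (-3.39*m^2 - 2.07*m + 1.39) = 6.61*m^3 - 5.51*m + 2.97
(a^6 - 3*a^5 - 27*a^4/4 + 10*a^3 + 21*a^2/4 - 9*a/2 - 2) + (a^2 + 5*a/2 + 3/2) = a^6 - 3*a^5 - 27*a^4/4 + 10*a^3 + 25*a^2/4 - 2*a - 1/2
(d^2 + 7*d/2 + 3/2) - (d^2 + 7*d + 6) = -7*d/2 - 9/2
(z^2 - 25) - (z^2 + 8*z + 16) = -8*z - 41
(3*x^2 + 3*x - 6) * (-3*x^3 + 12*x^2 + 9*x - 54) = -9*x^5 + 27*x^4 + 81*x^3 - 207*x^2 - 216*x + 324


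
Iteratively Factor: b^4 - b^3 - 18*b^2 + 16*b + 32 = (b + 4)*(b^3 - 5*b^2 + 2*b + 8) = (b + 1)*(b + 4)*(b^2 - 6*b + 8) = (b - 4)*(b + 1)*(b + 4)*(b - 2)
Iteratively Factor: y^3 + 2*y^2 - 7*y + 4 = (y + 4)*(y^2 - 2*y + 1) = (y - 1)*(y + 4)*(y - 1)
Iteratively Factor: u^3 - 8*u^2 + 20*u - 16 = (u - 2)*(u^2 - 6*u + 8) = (u - 4)*(u - 2)*(u - 2)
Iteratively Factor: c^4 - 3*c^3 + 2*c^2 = (c)*(c^3 - 3*c^2 + 2*c) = c^2*(c^2 - 3*c + 2) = c^2*(c - 1)*(c - 2)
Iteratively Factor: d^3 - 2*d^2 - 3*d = (d + 1)*(d^2 - 3*d) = (d - 3)*(d + 1)*(d)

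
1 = 1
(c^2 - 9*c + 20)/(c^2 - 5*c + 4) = (c - 5)/(c - 1)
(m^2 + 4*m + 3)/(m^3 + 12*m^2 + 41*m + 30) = (m + 3)/(m^2 + 11*m + 30)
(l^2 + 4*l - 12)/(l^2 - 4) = (l + 6)/(l + 2)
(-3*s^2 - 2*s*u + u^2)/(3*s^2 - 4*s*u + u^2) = (-s - u)/(s - u)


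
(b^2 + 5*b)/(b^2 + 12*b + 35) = b/(b + 7)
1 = 1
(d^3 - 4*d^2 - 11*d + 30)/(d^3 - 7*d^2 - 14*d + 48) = (d - 5)/(d - 8)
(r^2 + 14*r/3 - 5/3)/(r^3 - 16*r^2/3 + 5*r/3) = (r + 5)/(r*(r - 5))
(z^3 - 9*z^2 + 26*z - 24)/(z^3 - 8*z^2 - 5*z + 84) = (z^2 - 5*z + 6)/(z^2 - 4*z - 21)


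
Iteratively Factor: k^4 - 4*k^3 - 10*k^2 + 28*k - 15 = (k - 5)*(k^3 + k^2 - 5*k + 3) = (k - 5)*(k - 1)*(k^2 + 2*k - 3) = (k - 5)*(k - 1)*(k + 3)*(k - 1)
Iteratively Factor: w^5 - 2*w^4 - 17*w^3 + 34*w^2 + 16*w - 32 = (w - 4)*(w^4 + 2*w^3 - 9*w^2 - 2*w + 8) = (w - 4)*(w - 1)*(w^3 + 3*w^2 - 6*w - 8) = (w - 4)*(w - 2)*(w - 1)*(w^2 + 5*w + 4) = (w - 4)*(w - 2)*(w - 1)*(w + 4)*(w + 1)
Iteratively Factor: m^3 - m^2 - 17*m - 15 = (m - 5)*(m^2 + 4*m + 3) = (m - 5)*(m + 1)*(m + 3)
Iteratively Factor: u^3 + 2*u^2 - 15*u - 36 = (u + 3)*(u^2 - u - 12) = (u + 3)^2*(u - 4)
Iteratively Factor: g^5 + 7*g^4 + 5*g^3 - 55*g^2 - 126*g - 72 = (g + 2)*(g^4 + 5*g^3 - 5*g^2 - 45*g - 36) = (g - 3)*(g + 2)*(g^3 + 8*g^2 + 19*g + 12) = (g - 3)*(g + 2)*(g + 3)*(g^2 + 5*g + 4) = (g - 3)*(g + 1)*(g + 2)*(g + 3)*(g + 4)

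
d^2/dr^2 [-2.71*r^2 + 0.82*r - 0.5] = -5.42000000000000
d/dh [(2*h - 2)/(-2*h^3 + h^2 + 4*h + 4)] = 2*(-2*h^3 + h^2 + 4*h - 2*(h - 1)*(-3*h^2 + h + 2) + 4)/(-2*h^3 + h^2 + 4*h + 4)^2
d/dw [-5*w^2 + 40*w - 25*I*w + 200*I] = -10*w + 40 - 25*I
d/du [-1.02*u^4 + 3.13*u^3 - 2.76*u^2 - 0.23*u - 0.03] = -4.08*u^3 + 9.39*u^2 - 5.52*u - 0.23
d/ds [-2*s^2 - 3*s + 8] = -4*s - 3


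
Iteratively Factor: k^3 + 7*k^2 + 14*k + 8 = (k + 4)*(k^2 + 3*k + 2) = (k + 2)*(k + 4)*(k + 1)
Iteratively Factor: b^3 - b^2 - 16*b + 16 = (b - 1)*(b^2 - 16) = (b - 1)*(b + 4)*(b - 4)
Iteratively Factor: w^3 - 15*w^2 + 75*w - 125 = (w - 5)*(w^2 - 10*w + 25) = (w - 5)^2*(w - 5)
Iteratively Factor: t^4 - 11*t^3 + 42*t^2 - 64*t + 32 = (t - 1)*(t^3 - 10*t^2 + 32*t - 32) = (t - 4)*(t - 1)*(t^2 - 6*t + 8) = (t - 4)*(t - 2)*(t - 1)*(t - 4)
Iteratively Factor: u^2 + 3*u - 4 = (u - 1)*(u + 4)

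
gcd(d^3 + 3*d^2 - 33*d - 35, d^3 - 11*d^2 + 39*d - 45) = d - 5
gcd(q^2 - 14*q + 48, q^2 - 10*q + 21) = 1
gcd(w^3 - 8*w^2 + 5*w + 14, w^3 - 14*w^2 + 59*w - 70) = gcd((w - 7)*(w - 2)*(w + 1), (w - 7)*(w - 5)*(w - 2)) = w^2 - 9*w + 14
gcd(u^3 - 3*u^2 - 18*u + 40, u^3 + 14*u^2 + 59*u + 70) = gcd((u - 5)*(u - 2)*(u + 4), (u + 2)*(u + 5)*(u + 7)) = 1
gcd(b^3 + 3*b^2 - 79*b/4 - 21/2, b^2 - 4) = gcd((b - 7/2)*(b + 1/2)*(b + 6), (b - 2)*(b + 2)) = 1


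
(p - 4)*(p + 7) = p^2 + 3*p - 28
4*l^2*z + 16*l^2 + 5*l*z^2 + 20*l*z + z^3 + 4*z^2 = (l + z)*(4*l + z)*(z + 4)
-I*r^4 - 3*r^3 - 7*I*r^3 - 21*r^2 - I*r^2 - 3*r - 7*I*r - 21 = (r + 7)*(r - 3*I)*(r - I)*(-I*r + 1)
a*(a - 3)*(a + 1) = a^3 - 2*a^2 - 3*a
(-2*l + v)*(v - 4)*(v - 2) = -2*l*v^2 + 12*l*v - 16*l + v^3 - 6*v^2 + 8*v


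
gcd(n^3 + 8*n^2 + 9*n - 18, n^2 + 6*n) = n + 6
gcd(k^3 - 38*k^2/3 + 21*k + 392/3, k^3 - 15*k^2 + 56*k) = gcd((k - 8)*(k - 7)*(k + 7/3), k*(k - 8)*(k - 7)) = k^2 - 15*k + 56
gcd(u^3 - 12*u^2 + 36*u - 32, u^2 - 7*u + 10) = u - 2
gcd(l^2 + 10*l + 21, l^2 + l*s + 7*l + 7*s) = l + 7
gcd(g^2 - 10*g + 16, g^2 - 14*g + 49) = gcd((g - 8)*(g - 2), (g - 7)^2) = 1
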